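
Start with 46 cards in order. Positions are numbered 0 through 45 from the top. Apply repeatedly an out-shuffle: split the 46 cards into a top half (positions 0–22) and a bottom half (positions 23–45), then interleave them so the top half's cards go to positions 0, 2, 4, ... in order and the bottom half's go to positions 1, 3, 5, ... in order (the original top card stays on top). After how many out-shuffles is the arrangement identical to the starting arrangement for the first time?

The out-shuffle permutes the 46 positions with cycle lengths [1, 1, 2, 4, 4, 4, 6, 12, 12].
Every card is home exactly when every cycle has completed a whole number of laps, i.e. after lcm(1, 2, 4, 6, 12) = 12 out-shuffles.

12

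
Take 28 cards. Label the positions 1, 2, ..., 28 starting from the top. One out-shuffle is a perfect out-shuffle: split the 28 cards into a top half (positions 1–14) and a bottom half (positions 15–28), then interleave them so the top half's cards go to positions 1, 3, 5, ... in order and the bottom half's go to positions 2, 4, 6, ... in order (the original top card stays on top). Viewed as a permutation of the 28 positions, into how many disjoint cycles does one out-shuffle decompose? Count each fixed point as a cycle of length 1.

Trace each unvisited position around until it returns:
(1) (2 3 5 9 17 6 ... len 18) (4 7 13 25 22 16) (10 19) (28)
5 cycles in total.

5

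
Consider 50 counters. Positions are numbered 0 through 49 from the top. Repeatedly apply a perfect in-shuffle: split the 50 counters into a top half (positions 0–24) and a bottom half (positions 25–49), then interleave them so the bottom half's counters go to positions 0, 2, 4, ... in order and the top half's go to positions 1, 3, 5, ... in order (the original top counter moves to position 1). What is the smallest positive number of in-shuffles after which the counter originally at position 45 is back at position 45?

Follow position 45 under repeated in-shuffles:
45 → 40 → 30 → 10 → 21 → 43 → 36 → 22 → 45
It first returns after 8 in-shuffles.

8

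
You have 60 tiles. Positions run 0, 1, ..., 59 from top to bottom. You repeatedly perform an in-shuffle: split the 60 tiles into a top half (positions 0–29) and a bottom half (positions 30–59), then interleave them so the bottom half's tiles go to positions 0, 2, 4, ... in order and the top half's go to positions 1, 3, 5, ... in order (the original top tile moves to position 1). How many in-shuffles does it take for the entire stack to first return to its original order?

60

The in-shuffle permutes the 60 positions with cycle lengths [60].
Every tile is home exactly when every cycle has completed a whole number of laps, i.e. after lcm(60) = 60 in-shuffles.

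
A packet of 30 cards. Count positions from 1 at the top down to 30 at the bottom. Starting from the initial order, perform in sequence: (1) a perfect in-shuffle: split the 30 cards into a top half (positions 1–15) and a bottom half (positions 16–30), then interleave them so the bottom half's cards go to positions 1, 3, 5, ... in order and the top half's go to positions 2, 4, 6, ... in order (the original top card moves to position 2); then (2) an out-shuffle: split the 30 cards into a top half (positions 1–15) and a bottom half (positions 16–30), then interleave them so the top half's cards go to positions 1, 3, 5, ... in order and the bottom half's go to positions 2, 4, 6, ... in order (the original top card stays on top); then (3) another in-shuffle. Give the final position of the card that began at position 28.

Track the card from position 28 forward through each operation:
  after op 1 (in-shuffle): 28 → 25
  after op 2 (out-shuffle): 25 → 20
  after op 3 (in-shuffle): 20 → 9

9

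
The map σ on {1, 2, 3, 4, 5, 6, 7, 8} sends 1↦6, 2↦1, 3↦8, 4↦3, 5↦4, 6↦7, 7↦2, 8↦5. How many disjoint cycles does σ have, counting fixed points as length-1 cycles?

Cycle decomposition: (1 6 7 2) (3 8 5 4).
2 cycles.

2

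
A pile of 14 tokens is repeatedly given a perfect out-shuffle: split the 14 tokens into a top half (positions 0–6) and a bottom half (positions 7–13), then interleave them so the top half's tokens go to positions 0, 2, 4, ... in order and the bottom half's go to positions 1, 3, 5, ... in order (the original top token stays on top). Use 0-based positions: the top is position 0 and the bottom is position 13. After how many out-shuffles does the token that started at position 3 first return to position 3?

12

Follow position 3 under repeated out-shuffles:
3 → 6 → 12 → 11 → 9 → 5 → 10 → 7 → 1 → 2 → 4 → 8 → 3
It first returns after 12 out-shuffles.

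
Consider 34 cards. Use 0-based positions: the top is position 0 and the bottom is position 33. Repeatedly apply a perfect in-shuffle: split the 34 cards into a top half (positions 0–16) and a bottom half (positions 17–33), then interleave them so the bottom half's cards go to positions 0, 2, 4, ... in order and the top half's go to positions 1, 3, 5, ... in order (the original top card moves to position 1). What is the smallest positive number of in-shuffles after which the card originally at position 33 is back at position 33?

Follow position 33 under repeated in-shuffles:
33 → 32 → 30 → 26 → 18 → 2 → 5 → 11 → 23 → 12 → 25 → 16 → 33
It first returns after 12 in-shuffles.

12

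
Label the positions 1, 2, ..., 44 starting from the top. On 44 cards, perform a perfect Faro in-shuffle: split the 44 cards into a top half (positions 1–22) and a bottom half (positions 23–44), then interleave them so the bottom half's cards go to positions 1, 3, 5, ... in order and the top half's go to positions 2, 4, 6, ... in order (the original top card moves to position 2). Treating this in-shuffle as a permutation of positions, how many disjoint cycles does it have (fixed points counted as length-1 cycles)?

Trace each unvisited position around until it returns:
(1 2 4 8 16 32 ... len 12) (3 6 12 24) (5 10 20 40 35 25) (7 14 28 11 22 44 ... len 12) (9 18 36 27) (15 30) (21 42 39 33)
7 cycles in total.

7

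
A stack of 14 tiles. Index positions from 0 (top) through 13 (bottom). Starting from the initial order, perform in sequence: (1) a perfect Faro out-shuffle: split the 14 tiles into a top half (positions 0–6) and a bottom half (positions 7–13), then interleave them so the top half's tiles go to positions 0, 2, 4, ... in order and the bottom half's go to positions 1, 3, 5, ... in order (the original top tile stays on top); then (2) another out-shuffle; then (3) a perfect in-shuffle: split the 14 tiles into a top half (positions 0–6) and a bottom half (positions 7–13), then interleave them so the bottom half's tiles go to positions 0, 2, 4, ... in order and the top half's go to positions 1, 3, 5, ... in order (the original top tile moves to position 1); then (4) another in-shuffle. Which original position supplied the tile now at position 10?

13

Undo the operations in reverse order, starting from position 10:
  undo op 4 (in-shuffle, from bottom half): 10 ← 12
  undo op 3 (in-shuffle, from bottom half): 12 ← 13
  undo op 2 (out-shuffle, from bottom half): 13 ← 13
  undo op 1 (out-shuffle, from bottom half): 13 ← 13
So the tile at position 10 came from original position 13.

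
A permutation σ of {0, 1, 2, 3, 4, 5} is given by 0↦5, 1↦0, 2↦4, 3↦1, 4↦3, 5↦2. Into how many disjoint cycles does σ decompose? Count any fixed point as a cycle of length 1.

Cycle decomposition: (0 5 2 4 3 1).
1 cycle.

1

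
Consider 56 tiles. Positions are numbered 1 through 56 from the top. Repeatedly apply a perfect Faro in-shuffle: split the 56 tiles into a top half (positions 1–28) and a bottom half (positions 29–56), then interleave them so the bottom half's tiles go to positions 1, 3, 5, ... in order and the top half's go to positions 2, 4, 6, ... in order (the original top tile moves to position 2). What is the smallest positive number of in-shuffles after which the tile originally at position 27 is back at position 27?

18

Follow position 27 under repeated in-shuffles:
27 → 54 → 51 → 45 → 33 → 9 → 18 → 36 → 15 → 30 → 3 → 6 → 12 → 24 → 48 → 39 → 21 → 42 → 27
It first returns after 18 in-shuffles.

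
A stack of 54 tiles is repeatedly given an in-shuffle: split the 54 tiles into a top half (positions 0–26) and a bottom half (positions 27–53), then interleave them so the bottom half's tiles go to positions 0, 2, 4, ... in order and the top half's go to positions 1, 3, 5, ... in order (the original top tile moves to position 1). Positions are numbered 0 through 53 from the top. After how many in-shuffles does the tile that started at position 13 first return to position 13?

Follow position 13 under repeated in-shuffles:
13 → 27 → 0 → 1 → 3 → 7 → 15 → 31 → 8 → 17 → 35 → 16 → 33 → 12 → 25 → 51 → 48 → 42 → 30 → 6 → 13
It first returns after 20 in-shuffles.

20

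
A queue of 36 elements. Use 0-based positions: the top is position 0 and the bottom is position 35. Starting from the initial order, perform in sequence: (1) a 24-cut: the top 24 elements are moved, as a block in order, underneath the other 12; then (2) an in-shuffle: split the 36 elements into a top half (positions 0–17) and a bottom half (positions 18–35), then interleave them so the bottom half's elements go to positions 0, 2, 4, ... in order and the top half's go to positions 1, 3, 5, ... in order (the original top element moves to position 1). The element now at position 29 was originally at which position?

Undo the operations in reverse order, starting from position 29:
  undo op 2 (in-shuffle, from top half): 29 ← 14
  undo op 1 (cut 24): 14 ← 2
So the element at position 29 came from original position 2.

2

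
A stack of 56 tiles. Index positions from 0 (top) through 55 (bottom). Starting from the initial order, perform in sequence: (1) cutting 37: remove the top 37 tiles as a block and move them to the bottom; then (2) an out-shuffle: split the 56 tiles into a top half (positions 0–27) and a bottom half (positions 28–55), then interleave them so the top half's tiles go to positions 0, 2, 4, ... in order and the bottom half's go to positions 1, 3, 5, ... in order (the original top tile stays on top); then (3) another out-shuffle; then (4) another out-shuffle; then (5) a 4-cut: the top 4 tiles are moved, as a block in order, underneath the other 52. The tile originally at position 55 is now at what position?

30

Track the tile from position 55 forward through each operation:
  after op 1 (cut 37): 55 → 18
  after op 2 (out-shuffle): 18 → 36
  after op 3 (out-shuffle): 36 → 17
  after op 4 (out-shuffle): 17 → 34
  after op 5 (cut 4): 34 → 30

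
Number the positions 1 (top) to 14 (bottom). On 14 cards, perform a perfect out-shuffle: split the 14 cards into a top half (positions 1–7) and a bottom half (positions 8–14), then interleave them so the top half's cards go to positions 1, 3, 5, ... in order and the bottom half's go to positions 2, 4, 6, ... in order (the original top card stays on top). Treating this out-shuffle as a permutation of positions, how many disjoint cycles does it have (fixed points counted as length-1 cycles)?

Trace each unvisited position around until it returns:
(1) (2 3 5 9 4 7 ... len 12) (14)
3 cycles in total.

3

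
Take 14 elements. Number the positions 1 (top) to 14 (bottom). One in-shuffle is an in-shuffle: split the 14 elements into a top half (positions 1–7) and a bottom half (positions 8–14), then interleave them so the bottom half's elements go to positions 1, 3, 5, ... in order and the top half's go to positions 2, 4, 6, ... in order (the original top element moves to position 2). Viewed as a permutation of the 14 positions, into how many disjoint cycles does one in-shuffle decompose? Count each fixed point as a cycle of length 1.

4

Trace each unvisited position around until it returns:
(1 2 4 8) (3 6 12 9) (5 10) (7 14 13 11)
4 cycles in total.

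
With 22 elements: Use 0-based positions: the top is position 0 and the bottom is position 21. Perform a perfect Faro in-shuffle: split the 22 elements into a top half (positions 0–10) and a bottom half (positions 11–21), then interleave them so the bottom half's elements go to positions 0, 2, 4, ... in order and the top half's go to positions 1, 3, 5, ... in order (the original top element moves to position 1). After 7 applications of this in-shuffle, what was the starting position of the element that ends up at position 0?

15

Work backwards from position 0, undoing one in-shuffle at a time:
0 ← 11 ← 5 ← 2 ← 12 ← 17 ← 8 ← 15
So the element now at position 0 started at position 15.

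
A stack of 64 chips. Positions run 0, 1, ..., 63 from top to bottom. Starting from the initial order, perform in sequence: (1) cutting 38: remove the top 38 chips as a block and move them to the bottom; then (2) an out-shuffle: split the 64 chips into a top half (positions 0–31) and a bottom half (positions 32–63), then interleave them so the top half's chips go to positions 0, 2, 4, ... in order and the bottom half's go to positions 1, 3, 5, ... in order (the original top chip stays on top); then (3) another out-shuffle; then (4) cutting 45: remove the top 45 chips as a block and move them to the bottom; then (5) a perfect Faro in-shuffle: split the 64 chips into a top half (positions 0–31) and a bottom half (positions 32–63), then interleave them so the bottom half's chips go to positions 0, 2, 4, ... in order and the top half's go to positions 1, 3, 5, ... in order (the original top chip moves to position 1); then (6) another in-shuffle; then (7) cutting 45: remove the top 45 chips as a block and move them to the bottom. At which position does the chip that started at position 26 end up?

44

Track the chip from position 26 forward through each operation:
  after op 1 (cut 38): 26 → 52
  after op 2 (out-shuffle): 52 → 41
  after op 3 (out-shuffle): 41 → 19
  after op 4 (cut 45): 19 → 38
  after op 5 (in-shuffle): 38 → 12
  after op 6 (in-shuffle): 12 → 25
  after op 7 (cut 45): 25 → 44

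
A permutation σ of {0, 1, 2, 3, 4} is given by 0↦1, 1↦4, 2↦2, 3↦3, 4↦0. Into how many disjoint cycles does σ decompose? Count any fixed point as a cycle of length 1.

Cycle decomposition: (0 1 4) (2) (3).
3 cycles.

3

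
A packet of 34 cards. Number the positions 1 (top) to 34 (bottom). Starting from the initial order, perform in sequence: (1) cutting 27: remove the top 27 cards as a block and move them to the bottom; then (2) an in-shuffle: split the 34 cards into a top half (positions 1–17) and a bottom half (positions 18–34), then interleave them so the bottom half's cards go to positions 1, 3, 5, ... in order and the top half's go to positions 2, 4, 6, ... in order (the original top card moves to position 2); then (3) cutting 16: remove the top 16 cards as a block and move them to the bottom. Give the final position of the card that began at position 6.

Track the card from position 6 forward through each operation:
  after op 1 (cut 27): 6 → 13
  after op 2 (in-shuffle): 13 → 26
  after op 3 (cut 16): 26 → 10

10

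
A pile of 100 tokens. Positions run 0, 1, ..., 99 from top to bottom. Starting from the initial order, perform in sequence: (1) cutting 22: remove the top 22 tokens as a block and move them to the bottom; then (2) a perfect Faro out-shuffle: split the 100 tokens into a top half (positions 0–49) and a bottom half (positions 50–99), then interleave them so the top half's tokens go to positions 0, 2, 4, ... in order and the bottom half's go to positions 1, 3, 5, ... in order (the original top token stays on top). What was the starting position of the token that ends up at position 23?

Undo the operations in reverse order, starting from position 23:
  undo op 2 (out-shuffle, from bottom half): 23 ← 61
  undo op 1 (cut 22): 61 ← 83
So the token at position 23 came from original position 83.

83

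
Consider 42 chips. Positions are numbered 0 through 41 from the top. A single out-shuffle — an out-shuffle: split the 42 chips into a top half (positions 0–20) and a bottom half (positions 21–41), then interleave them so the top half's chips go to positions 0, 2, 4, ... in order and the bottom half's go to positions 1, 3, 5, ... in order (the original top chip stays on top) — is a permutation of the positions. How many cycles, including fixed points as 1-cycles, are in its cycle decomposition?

4

Trace each unvisited position around until it returns:
(0) (1 2 4 8 16 32 ... len 20) (3 6 12 24 7 14 ... len 20) (41)
4 cycles in total.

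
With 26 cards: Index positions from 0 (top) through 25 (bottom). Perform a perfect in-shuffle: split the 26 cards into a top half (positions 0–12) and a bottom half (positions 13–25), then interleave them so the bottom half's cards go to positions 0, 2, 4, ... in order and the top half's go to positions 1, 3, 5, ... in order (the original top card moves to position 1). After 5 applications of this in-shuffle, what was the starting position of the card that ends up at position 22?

Work backwards from position 22, undoing one in-shuffle at a time:
22 ← 24 ← 25 ← 12 ← 19 ← 9
So the card now at position 22 started at position 9.

9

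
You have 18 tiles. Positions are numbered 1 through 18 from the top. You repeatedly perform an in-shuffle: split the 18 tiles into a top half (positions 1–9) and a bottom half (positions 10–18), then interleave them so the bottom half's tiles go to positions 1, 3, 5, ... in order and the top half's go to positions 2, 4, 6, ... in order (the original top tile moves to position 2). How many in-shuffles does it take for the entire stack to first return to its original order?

18

The in-shuffle permutes the 18 positions with cycle lengths [18].
Every tile is home exactly when every cycle has completed a whole number of laps, i.e. after lcm(18) = 18 in-shuffles.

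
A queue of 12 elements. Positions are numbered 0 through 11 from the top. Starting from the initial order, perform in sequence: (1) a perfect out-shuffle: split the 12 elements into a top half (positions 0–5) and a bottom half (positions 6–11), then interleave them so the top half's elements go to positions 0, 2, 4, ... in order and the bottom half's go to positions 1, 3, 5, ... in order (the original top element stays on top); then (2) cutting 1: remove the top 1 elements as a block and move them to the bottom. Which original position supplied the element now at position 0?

6

Undo the operations in reverse order, starting from position 0:
  undo op 2 (cut 1): 0 ← 1
  undo op 1 (out-shuffle, from bottom half): 1 ← 6
So the element at position 0 came from original position 6.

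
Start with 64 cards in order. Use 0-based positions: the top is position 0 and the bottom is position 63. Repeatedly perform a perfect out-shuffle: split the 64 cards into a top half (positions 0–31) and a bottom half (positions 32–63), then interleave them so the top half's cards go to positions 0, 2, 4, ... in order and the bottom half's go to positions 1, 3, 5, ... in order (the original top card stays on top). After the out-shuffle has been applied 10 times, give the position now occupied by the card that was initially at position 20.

Track the card's position through each out-shuffle:
20 → 40 → 17 → 34 → 5 → 10 → 20 → 40 → 17 → 34 → 5

5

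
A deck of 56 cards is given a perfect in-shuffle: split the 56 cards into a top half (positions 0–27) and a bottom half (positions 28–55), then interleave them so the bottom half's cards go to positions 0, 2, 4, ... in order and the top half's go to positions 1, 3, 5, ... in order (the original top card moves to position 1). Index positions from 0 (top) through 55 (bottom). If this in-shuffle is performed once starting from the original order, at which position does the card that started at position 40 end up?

Track the card's position through each in-shuffle:
40 → 24

24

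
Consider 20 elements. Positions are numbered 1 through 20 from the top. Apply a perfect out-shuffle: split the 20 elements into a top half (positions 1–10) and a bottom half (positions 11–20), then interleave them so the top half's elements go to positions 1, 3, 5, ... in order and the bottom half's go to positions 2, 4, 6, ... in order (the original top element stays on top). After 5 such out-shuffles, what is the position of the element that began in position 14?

Track the element's position through each out-shuffle:
14 → 8 → 15 → 10 → 19 → 18

18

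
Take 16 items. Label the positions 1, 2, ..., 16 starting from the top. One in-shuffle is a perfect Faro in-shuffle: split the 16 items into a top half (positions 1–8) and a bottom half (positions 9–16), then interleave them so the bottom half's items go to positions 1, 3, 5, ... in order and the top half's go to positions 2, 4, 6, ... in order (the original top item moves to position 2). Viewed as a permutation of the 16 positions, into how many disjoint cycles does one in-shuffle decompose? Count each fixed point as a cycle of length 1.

Trace each unvisited position around until it returns:
(1 2 4 8 16 15 13 9) (3 6 12 7 14 11 5 10)
2 cycles in total.

2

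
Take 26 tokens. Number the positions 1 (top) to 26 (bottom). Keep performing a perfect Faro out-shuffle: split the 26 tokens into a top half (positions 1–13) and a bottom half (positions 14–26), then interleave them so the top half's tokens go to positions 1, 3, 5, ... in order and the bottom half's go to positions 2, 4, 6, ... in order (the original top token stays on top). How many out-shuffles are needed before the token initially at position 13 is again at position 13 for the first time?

Follow position 13 under repeated out-shuffles:
13 → 25 → 24 → 22 → 18 → 10 → 19 → 12 → 23 → 20 → 14 → 2 → 3 → 5 → 9 → 17 → 8 → 15 → 4 → 7 → 13
It first returns after 20 out-shuffles.

20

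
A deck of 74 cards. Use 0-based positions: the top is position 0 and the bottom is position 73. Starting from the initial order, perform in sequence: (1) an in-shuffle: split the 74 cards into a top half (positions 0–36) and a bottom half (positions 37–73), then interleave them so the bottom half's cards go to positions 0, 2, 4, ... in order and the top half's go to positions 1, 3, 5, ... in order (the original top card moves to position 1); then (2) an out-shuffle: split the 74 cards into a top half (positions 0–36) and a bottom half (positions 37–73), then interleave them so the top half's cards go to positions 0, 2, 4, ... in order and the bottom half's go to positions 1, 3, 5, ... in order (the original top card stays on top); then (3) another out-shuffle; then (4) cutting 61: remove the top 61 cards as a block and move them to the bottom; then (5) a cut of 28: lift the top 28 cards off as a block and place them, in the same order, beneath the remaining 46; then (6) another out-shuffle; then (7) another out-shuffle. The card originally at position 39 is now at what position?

4

Track the card from position 39 forward through each operation:
  after op 1 (in-shuffle): 39 → 4
  after op 2 (out-shuffle): 4 → 8
  after op 3 (out-shuffle): 8 → 16
  after op 4 (cut 61): 16 → 29
  after op 5 (cut 28): 29 → 1
  after op 6 (out-shuffle): 1 → 2
  after op 7 (out-shuffle): 2 → 4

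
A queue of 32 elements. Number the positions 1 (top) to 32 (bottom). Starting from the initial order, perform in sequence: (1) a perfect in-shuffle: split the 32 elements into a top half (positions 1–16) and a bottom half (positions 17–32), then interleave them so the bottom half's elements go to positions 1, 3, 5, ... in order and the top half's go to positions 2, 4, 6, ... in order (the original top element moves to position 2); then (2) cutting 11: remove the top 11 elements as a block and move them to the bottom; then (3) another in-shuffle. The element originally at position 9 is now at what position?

14

Track the element from position 9 forward through each operation:
  after op 1 (in-shuffle): 9 → 18
  after op 2 (cut 11): 18 → 7
  after op 3 (in-shuffle): 7 → 14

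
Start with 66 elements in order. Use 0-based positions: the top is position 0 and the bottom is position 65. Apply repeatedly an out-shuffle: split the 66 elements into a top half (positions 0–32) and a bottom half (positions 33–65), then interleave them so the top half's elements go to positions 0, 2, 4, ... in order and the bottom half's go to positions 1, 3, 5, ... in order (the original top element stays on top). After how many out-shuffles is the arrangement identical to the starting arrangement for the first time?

The out-shuffle permutes the 66 positions with cycle lengths [1, 1, 4, 12, 12, 12, 12, 12].
Every element is home exactly when every cycle has completed a whole number of laps, i.e. after lcm(1, 4, 12) = 12 out-shuffles.

12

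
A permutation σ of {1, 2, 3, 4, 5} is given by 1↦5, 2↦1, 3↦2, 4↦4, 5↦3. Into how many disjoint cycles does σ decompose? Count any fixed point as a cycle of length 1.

Cycle decomposition: (1 5 3 2) (4).
2 cycles.

2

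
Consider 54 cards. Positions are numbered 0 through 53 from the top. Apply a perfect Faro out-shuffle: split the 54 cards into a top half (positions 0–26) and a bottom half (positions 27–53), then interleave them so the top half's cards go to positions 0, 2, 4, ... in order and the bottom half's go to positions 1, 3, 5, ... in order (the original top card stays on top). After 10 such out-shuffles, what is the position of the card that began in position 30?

Track the card's position through each out-shuffle:
30 → 7 → 14 → 28 → 3 → 6 → 12 → 24 → 48 → 43 → 33

33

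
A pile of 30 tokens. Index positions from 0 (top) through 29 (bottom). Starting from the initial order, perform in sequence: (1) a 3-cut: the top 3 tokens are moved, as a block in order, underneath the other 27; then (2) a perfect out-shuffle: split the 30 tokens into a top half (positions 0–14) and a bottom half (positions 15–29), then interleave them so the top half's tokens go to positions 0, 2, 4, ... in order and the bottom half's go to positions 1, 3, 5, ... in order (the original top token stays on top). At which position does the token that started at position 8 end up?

Track the token from position 8 forward through each operation:
  after op 1 (cut 3): 8 → 5
  after op 2 (out-shuffle): 5 → 10

10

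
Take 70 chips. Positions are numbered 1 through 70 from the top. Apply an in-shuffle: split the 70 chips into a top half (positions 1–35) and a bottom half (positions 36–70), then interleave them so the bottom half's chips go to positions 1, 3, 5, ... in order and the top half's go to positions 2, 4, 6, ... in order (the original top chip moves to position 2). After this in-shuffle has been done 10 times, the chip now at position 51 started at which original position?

23

Work backwards from position 51, undoing one in-shuffle at a time:
51 ← 61 ← 66 ← 33 ← 52 ← 26 ← 13 ← 42 ← 21 ← 46 ← 23
So the chip now at position 51 started at position 23.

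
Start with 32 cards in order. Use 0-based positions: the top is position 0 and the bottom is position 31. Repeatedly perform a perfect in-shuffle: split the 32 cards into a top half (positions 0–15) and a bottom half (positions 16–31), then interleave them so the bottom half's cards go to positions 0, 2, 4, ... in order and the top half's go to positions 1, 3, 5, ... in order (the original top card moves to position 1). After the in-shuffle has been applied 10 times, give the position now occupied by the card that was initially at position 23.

Track the card's position through each in-shuffle:
23 → 14 → 29 → 26 → 20 → 8 → 17 → 2 → 5 → 11 → 23

23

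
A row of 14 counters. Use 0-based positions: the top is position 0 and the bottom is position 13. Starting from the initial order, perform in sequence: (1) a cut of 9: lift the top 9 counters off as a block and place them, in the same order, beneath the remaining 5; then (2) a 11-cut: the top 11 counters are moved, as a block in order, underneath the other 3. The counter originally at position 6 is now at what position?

0

Track the counter from position 6 forward through each operation:
  after op 1 (cut 9): 6 → 11
  after op 2 (cut 11): 11 → 0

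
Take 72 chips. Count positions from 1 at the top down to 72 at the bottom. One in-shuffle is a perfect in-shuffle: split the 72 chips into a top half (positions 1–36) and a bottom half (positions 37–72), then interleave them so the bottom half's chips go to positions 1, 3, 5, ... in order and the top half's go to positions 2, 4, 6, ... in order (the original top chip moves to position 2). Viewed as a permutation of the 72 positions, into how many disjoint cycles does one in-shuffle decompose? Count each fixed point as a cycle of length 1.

Trace each unvisited position around until it returns:
(1 2 4 8 16 32 64 55 37) (3 6 12 24 48 23 46 19 38) (5 10 20 40 7 14 28 56 39) (9 18 36 72 71 69 65 57 41) (11 22 44 15 30 60 47 21 42) (13 26 52 31 62 51 29 58 43) (17 34 68 63 53 33 66 59 45) (25 50 27 54 35 70 67 61 49)
8 cycles in total.

8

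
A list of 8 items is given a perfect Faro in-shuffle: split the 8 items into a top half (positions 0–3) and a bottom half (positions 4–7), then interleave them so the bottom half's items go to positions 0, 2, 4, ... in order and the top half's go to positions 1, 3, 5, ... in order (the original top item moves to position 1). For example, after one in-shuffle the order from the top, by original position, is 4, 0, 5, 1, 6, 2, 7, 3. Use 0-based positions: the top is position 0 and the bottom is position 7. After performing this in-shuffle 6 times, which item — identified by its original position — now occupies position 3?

3

Work backwards from position 3, undoing one in-shuffle at a time:
3 ← 1 ← 0 ← 4 ← 6 ← 7 ← 3
So the item now at position 3 started at position 3.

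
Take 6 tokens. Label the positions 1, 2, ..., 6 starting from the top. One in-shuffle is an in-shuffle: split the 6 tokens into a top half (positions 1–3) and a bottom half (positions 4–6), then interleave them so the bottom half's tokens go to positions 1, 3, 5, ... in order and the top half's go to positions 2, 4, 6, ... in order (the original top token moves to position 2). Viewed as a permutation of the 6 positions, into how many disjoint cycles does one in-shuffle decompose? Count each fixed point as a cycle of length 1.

2

Trace each unvisited position around until it returns:
(1 2 4) (3 6 5)
2 cycles in total.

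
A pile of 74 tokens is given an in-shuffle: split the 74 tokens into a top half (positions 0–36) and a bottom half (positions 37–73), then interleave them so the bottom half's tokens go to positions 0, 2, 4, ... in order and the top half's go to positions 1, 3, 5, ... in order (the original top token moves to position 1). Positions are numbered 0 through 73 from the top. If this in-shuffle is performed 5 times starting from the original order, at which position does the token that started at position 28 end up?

Track the token's position through each in-shuffle:
28 → 57 → 40 → 6 → 13 → 27

27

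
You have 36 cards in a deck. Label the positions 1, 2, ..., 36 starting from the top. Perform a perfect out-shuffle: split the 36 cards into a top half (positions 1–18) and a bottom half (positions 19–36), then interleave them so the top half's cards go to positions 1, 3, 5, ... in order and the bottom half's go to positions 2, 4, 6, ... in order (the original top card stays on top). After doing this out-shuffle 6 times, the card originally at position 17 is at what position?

Track the card's position through each out-shuffle:
17 → 33 → 30 → 24 → 12 → 23 → 10

10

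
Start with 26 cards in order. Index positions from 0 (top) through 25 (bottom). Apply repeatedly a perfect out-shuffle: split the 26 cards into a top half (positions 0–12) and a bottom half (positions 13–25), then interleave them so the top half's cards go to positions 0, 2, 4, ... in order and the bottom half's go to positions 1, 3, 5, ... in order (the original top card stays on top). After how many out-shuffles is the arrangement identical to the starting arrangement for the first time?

20

The out-shuffle permutes the 26 positions with cycle lengths [1, 1, 4, 20].
Every card is home exactly when every cycle has completed a whole number of laps, i.e. after lcm(1, 4, 20) = 20 out-shuffles.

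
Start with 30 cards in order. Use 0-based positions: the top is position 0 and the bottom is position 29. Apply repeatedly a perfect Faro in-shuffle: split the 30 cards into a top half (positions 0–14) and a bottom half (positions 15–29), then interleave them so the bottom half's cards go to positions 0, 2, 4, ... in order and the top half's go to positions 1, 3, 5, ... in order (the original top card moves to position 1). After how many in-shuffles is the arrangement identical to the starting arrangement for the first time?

The in-shuffle permutes the 30 positions with cycle lengths [5, 5, 5, 5, 5, 5].
Every card is home exactly when every cycle has completed a whole number of laps, i.e. after lcm(5) = 5 in-shuffles.

5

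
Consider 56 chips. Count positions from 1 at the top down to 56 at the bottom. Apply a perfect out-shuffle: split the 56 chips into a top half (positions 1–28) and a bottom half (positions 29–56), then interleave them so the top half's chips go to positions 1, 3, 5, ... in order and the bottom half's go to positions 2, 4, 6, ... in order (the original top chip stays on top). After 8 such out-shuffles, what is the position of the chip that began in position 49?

Track the chip's position through each out-shuffle:
49 → 42 → 28 → 55 → 54 → 52 → 48 → 40 → 24

24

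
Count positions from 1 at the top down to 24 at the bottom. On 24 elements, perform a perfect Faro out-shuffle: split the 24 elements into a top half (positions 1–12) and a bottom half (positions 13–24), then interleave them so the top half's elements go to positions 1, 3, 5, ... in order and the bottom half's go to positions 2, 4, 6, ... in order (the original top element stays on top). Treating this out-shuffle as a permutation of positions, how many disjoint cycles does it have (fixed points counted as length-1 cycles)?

Trace each unvisited position around until it returns:
(1) (2 3 5 9 17 10 ... len 11) (6 11 21 18 12 23 ... len 11) (24)
4 cycles in total.

4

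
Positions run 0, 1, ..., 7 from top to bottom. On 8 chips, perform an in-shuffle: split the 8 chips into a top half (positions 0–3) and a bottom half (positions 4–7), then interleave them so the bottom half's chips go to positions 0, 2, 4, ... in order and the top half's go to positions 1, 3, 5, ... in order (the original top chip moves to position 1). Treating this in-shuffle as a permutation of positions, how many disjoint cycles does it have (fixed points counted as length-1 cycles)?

2

Trace each unvisited position around until it returns:
(0 1 3 7 6 4) (2 5)
2 cycles in total.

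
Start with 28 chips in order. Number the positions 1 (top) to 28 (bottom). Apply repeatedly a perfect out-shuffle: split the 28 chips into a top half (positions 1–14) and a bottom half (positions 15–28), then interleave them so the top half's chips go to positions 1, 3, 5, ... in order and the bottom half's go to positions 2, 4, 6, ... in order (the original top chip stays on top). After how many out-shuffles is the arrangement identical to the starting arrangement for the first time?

The out-shuffle permutes the 28 positions with cycle lengths [1, 1, 2, 6, 18].
Every chip is home exactly when every cycle has completed a whole number of laps, i.e. after lcm(1, 2, 6, 18) = 18 out-shuffles.

18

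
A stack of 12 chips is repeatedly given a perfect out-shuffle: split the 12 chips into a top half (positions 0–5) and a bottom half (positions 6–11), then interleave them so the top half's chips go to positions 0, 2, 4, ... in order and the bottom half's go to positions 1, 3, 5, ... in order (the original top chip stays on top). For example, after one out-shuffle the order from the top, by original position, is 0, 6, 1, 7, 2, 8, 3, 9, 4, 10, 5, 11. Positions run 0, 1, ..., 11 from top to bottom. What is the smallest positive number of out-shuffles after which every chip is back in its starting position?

10

The out-shuffle permutes the 12 positions with cycle lengths [1, 1, 10].
Every chip is home exactly when every cycle has completed a whole number of laps, i.e. after lcm(1, 10) = 10 out-shuffles.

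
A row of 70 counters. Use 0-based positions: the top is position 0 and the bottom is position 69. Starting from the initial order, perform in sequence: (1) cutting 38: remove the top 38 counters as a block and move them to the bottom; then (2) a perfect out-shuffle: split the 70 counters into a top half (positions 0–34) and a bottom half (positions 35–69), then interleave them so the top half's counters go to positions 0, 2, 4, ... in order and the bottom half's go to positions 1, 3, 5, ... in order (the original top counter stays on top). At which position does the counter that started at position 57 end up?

Track the counter from position 57 forward through each operation:
  after op 1 (cut 38): 57 → 19
  after op 2 (out-shuffle): 19 → 38

38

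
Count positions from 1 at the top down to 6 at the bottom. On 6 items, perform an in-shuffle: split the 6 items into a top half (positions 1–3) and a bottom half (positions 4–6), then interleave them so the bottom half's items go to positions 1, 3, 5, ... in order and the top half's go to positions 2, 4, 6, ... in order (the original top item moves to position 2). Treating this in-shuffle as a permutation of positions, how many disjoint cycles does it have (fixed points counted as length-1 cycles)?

2

Trace each unvisited position around until it returns:
(1 2 4) (3 6 5)
2 cycles in total.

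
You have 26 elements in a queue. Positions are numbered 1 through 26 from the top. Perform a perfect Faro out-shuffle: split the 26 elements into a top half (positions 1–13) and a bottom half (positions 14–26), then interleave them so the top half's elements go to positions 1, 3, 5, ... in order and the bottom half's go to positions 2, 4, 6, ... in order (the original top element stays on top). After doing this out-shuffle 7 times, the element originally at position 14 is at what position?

Track the element's position through each out-shuffle:
14 → 2 → 3 → 5 → 9 → 17 → 8 → 15

15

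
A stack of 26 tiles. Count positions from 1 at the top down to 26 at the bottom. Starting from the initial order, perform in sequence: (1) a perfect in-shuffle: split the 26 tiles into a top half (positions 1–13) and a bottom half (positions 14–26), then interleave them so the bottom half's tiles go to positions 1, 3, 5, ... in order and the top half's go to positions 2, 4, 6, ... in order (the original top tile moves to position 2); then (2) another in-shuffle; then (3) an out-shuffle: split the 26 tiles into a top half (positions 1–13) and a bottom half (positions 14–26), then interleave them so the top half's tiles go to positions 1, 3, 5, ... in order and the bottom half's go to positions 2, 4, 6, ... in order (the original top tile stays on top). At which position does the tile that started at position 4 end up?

Track the tile from position 4 forward through each operation:
  after op 1 (in-shuffle): 4 → 8
  after op 2 (in-shuffle): 8 → 16
  after op 3 (out-shuffle): 16 → 6

6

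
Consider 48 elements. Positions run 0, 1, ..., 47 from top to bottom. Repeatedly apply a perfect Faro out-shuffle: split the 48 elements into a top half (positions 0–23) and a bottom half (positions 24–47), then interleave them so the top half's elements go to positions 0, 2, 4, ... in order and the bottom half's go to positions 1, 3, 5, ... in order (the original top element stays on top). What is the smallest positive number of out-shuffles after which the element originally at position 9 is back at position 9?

23

Follow position 9 under repeated out-shuffles:
9 → 18 → 36 → 25 → 3 → 6 → 12 → 24 → ... → 9 (length 23)
It first returns after 23 out-shuffles.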